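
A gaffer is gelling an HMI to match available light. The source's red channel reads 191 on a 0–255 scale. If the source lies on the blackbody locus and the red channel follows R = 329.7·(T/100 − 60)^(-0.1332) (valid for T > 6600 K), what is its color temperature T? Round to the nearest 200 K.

12000 K

(t − 60)^(-0.1332) = 191/329.7 = 0.57931.
t − 60 = 0.57931^(1/-0.1332) = 0.57931^(-7.508) = 60.245, so t = 120.245.
T = 100·t = 12025 K → 12000 K to the nearest 200 K.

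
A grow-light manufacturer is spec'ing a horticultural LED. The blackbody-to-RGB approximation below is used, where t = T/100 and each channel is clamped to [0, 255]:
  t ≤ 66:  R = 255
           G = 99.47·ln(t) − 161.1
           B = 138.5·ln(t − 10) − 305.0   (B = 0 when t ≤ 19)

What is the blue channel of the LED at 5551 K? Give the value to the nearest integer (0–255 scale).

224

t = 5551/100 = 55.51; the t ≤ 66 branch applies.
B = 138.5·ln(55.51 − 10) − 305.0 = 138.5·ln 45.51 − 305.0 = 138.5·3.8179 − 305.0 = 223.784.
Rounded: 224.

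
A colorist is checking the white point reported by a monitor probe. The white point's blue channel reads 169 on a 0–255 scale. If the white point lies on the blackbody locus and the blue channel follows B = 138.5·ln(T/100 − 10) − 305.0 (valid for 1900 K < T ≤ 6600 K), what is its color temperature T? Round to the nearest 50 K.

ln(t − 10) = (169 + 305.0) / 138.5 = 3.4224.
t − 10 = e^3.4224 = 30.642, so t = 40.642.
T = 100·t = 4064 K → 4050 K to the nearest 50 K.

4050 K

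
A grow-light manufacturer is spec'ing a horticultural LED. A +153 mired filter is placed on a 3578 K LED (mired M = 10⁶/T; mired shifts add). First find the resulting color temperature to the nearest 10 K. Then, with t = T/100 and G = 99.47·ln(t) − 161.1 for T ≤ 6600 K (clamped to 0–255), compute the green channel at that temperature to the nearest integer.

M_in = 10⁶/3578 = 279.49; M_out = 279.49 + (+153) = 432.49.
T_out = 10⁶/432.49 = 2312.2 K → 2310 K; t = 23.1.
G = 99.47·ln 23.1 − 161.1 = 99.47·3.1398 − 161.1 = 151.219.
Rounded: 151.

151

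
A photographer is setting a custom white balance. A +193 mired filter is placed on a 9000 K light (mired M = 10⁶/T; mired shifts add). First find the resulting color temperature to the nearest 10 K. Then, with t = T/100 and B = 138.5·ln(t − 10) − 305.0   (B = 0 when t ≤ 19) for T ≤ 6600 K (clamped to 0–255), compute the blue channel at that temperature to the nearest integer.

129

M_in = 10⁶/9000 = 111.11; M_out = 111.11 + (+193) = 304.11.
T_out = 10⁶/304.11 = 3288.3 K → 3290 K; t = 32.9.
B = 138.5·ln(32.9 − 10) − 305.0 = 138.5·ln 22.9 − 305.0 = 138.5·3.1311 − 305.0 = 128.662.
Rounded: 129.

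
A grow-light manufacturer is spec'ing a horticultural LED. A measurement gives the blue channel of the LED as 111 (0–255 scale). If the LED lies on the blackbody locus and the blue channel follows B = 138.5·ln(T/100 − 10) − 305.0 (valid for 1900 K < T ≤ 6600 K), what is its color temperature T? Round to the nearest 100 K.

ln(t − 10) = (111 + 305.0) / 138.5 = 3.0036.
t − 10 = e^3.0036 = 20.158, so t = 30.158.
T = 100·t = 3016 K → 3000 K to the nearest 100 K.

3000 K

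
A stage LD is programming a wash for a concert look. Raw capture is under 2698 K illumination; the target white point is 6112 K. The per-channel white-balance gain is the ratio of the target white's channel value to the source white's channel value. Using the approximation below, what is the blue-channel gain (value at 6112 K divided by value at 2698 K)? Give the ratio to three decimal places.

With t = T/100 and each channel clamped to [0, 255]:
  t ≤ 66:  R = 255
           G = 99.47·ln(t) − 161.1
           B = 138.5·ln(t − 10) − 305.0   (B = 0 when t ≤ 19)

2.750

At 2698 K (t = 26.98):
  B = 138.5·ln(26.98 − 10) − 305.0 = 138.5·ln 16.98 − 305.0 = 138.5·2.8320 − 305.0 = 87.237.
At 6112 K (t = 61.12):
  B = 138.5·ln(61.12 − 10) − 305.0 = 138.5·ln 51.12 − 305.0 = 138.5·3.9342 − 305.0 = 239.883.
Gain = 239.883 / 87.237 = 2.7498 → 2.750.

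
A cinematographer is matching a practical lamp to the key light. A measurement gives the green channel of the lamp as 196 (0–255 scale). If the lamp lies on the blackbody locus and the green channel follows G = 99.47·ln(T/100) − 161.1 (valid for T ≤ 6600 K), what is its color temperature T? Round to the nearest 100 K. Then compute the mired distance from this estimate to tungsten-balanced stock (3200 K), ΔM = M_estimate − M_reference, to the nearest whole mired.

ln t = (196 + 161.1) / 99.47 = 3.5900.
t = e^3.5900 = 36.235.
T = 100·t = 3624 K → 3600 K to the nearest 100 K.
M_estimate = 10⁶/3600 = 277.78; M_reference = 10⁶/3200 = 312.50.
ΔM = 277.78 − 312.50 = -34.72 → -35 mireds.

-35 mireds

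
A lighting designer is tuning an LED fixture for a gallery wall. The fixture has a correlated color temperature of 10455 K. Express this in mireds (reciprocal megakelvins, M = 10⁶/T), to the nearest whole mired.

M = 10⁶ / 10455 = 95.648 → 96 mireds.

96 mireds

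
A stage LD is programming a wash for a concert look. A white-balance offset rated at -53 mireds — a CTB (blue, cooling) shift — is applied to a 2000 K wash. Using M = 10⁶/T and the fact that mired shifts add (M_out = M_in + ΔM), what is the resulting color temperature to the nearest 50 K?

2250 K

M_in = 10⁶/2000 = 500.00 mireds.
M_out = 500.00 + (-53) = 447.00 mireds.
T_out = 10⁶/447.00 = 2237.1 K → 2250 K.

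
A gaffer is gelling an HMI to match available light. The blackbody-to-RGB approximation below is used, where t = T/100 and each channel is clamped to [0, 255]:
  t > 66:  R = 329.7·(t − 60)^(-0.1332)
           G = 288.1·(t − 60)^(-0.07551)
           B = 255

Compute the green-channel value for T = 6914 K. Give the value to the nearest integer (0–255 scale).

244

t = 6914/100 = 69.14; the t > 66 branch applies.
G = 288.1·(69.14 − 60)^(-0.07551) = 288.1·9.14^(-0.07551) = 288.1·0.84613 = 243.771.
Rounded: 244.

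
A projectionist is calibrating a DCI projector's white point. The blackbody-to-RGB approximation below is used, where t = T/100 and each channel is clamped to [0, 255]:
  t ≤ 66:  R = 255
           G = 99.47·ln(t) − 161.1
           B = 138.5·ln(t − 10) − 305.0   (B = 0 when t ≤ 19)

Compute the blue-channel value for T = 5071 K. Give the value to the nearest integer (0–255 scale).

t = 5071/100 = 50.71; the t ≤ 66 branch applies.
B = 138.5·ln(50.71 − 10) − 305.0 = 138.5·ln 40.71 − 305.0 = 138.5·3.7065 − 305.0 = 208.347.
Rounded: 208.

208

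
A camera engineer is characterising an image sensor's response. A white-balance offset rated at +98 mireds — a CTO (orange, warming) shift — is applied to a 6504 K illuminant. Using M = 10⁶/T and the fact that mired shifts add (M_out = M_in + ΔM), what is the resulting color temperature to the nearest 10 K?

3970 K

M_in = 10⁶/6504 = 153.75 mireds.
M_out = 153.75 + (+98) = 251.75 mireds.
T_out = 10⁶/251.75 = 3972.2 K → 3970 K.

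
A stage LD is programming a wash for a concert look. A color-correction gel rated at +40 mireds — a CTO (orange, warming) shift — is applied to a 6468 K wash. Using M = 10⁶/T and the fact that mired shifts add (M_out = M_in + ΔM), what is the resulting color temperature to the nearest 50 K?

M_in = 10⁶/6468 = 154.61 mireds.
M_out = 154.61 + (+40) = 194.61 mireds.
T_out = 10⁶/194.61 = 5138.6 K → 5150 K.

5150 K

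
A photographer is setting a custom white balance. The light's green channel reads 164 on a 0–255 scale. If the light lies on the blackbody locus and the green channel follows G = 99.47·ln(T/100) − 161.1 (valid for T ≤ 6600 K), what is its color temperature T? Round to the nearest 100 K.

ln t = (164 + 161.1) / 99.47 = 3.2683.
t = e^3.2683 = 26.267.
T = 100·t = 2627 K → 2600 K to the nearest 100 K.

2600 K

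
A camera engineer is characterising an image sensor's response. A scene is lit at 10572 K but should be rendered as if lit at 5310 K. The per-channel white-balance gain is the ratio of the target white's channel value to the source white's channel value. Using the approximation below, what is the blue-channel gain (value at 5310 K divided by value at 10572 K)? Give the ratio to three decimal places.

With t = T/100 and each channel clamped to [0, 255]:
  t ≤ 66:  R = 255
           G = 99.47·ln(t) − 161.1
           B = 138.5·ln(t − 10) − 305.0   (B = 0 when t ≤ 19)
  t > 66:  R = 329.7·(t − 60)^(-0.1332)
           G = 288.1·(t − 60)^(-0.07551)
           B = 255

0.848

At 10572 K (t = 105.72):
  B = 255 by definition for t > 66.
At 5310 K (t = 53.1):
  B = 138.5·ln(53.1 − 10) − 305.0 = 138.5·ln 43.1 − 305.0 = 138.5·3.7635 − 305.0 = 216.248.
Gain = 216.248 / 255.000 = 0.8480 → 0.848.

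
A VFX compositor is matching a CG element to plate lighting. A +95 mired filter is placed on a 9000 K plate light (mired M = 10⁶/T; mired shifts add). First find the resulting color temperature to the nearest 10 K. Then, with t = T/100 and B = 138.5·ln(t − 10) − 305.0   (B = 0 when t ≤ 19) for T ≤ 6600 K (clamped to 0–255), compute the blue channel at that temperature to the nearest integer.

201

M_in = 10⁶/9000 = 111.11; M_out = 111.11 + (+95) = 206.11.
T_out = 10⁶/206.11 = 4851.8 K → 4850 K; t = 48.5.
B = 138.5·ln(48.5 − 10) − 305.0 = 138.5·ln 38.5 − 305.0 = 138.5·3.6507 − 305.0 = 200.616.
Rounded: 201.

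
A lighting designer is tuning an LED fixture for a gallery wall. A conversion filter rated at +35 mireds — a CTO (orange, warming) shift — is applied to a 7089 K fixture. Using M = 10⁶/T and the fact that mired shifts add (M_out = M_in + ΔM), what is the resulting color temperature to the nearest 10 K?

5680 K

M_in = 10⁶/7089 = 141.06 mireds.
M_out = 141.06 + (+35) = 176.06 mireds.
T_out = 10⁶/176.06 = 5679.8 K → 5680 K.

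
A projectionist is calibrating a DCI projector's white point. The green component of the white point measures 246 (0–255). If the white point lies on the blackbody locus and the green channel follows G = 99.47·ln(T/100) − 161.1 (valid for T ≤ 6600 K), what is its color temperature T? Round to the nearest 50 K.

ln t = (246 + 161.1) / 99.47 = 4.0927.
t = e^4.0927 = 59.901.
T = 100·t = 5990 K → 6000 K to the nearest 50 K.

6000 K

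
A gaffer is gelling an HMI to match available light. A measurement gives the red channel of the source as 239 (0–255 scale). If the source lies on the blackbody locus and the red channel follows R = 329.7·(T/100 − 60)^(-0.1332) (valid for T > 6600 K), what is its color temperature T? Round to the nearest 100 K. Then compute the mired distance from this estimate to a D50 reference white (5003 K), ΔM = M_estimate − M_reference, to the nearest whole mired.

-59 mireds

(t − 60)^(-0.1332) = 239/329.7 = 0.72490.
t − 60 = 0.72490^(1/-0.1332) = 0.72490^(-7.508) = 11.193, so t = 71.193.
T = 100·t = 7119 K → 7100 K to the nearest 100 K.
M_estimate = 10⁶/7100 = 140.85; M_reference = 10⁶/5003 = 199.88.
ΔM = 140.85 − 199.88 = -59.04 → -59 mireds.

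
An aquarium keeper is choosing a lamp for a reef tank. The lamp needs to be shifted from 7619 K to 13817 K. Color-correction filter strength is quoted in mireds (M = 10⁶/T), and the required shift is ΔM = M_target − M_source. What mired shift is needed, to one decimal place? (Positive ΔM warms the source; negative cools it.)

-58.9 mireds

M_source = 10⁶/7619 = 131.251; M_target = 10⁶/13817 = 72.375.
ΔM = 72.375 − 131.251 = -58.876 → -58.9 mireds, a cooling shift.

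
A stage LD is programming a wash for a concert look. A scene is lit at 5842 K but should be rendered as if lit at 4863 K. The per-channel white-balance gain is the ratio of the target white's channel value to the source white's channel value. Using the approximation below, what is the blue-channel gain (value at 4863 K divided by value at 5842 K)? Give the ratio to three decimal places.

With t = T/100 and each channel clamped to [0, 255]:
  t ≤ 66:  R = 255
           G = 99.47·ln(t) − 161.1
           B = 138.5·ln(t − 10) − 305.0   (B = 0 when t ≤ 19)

0.865

At 5842 K (t = 58.42):
  B = 138.5·ln(58.42 − 10) − 305.0 = 138.5·ln 48.42 − 305.0 = 138.5·3.8799 − 305.0 = 232.368.
At 4863 K (t = 48.63):
  B = 138.5·ln(48.63 − 10) − 305.0 = 138.5·ln 38.63 − 305.0 = 138.5·3.6540 − 305.0 = 201.083.
Gain = 201.083 / 232.368 = 0.8654 → 0.865.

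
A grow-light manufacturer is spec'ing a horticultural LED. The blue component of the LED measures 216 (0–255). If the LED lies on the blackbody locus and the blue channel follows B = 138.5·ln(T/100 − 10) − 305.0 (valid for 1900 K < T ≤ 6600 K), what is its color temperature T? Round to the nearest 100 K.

ln(t − 10) = (216 + 305.0) / 138.5 = 3.7617.
t − 10 = e^3.7617 = 43.023, so t = 53.023.
T = 100·t = 5302 K → 5300 K to the nearest 100 K.

5300 K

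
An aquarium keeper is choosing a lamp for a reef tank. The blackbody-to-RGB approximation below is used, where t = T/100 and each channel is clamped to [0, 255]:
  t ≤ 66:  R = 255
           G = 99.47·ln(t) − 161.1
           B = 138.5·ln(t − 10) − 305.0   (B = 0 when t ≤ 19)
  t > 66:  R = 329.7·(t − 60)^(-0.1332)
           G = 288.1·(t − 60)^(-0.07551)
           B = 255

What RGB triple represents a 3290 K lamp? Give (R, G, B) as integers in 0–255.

t = 3290/100 = 32.9; the t ≤ 66 branch applies.
R = 255 by definition for t ≤ 66.
G = 99.47·ln 32.9 − 161.1 = 99.47·3.4935 − 161.1 = 186.396.
B = 138.5·ln(32.9 − 10) − 305.0 = 138.5·ln 22.9 − 305.0 = 138.5·3.1311 − 305.0 = 128.662.
Rounded: (255, 186, 129).

(255, 186, 129)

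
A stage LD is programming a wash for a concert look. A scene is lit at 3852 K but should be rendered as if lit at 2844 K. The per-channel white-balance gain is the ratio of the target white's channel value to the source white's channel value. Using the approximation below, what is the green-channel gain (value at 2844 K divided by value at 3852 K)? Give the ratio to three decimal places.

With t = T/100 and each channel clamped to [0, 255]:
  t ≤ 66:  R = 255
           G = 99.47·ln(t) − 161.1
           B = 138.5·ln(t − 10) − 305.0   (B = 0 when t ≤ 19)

0.851

At 3852 K (t = 38.52):
  G = 99.47·ln 38.52 − 161.1 = 99.47·3.6512 − 161.1 = 202.083.
At 2844 K (t = 28.44):
  G = 99.47·ln 28.44 − 161.1 = 99.47·3.3478 − 161.1 = 171.905.
Gain = 171.905 / 202.083 = 0.8507 → 0.851.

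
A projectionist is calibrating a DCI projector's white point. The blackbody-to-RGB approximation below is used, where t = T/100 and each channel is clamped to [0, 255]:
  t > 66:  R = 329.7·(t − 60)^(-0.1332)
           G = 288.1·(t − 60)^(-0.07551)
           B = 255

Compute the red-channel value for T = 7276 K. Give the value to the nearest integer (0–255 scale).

235

t = 7276/100 = 72.76; the t > 66 branch applies.
R = 329.7·(72.76 − 60)^(-0.1332) = 329.7·12.76^(-0.1332) = 329.7·0.71236 = 234.866.
Rounded: 235.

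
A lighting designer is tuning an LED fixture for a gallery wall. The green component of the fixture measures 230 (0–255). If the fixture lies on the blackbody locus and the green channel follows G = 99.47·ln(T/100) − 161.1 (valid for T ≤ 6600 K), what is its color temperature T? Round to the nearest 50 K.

ln t = (230 + 161.1) / 99.47 = 3.9318.
t = e^3.9318 = 51.001.
T = 100·t = 5100 K → 5100 K to the nearest 50 K.

5100 K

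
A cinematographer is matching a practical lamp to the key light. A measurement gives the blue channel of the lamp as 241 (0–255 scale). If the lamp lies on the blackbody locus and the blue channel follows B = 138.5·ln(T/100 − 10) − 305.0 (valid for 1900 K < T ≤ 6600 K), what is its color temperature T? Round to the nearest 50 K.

6150 K

ln(t − 10) = (241 + 305.0) / 138.5 = 3.9422.
t − 10 = e^3.9422 = 51.534, so t = 61.534.
T = 100·t = 6153 K → 6150 K to the nearest 50 K.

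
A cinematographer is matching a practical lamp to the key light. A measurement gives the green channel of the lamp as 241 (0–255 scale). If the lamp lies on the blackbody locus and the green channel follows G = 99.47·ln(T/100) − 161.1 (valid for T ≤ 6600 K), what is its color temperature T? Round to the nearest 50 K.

ln t = (241 + 161.1) / 99.47 = 4.0424.
t = e^4.0424 = 56.964.
T = 100·t = 5696 K → 5700 K to the nearest 50 K.

5700 K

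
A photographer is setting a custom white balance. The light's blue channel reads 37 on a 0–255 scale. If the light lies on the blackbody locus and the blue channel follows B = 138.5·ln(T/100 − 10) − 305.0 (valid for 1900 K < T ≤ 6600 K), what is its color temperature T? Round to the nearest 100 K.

2200 K

ln(t − 10) = (37 + 305.0) / 138.5 = 2.4693.
t − 10 = e^2.4693 = 11.814, so t = 21.814.
T = 100·t = 2181 K → 2200 K to the nearest 100 K.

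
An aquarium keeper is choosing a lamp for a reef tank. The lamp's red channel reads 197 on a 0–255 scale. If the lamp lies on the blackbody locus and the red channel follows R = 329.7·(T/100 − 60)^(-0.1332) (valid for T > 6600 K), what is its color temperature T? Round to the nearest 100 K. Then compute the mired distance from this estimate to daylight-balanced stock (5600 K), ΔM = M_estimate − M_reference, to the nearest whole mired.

(t − 60)^(-0.1332) = 197/329.7 = 0.59751.
t − 60 = 0.59751^(1/-0.1332) = 0.59751^(-7.508) = 47.761, so t = 107.761.
T = 100·t = 10776 K → 10800 K to the nearest 100 K.
M_estimate = 10⁶/10800 = 92.59; M_reference = 10⁶/5600 = 178.57.
ΔM = 92.59 − 178.57 = -85.98 → -86 mireds.

-86 mireds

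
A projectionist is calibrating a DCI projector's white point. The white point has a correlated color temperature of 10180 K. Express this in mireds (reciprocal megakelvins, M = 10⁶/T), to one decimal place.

98.2 mireds

M = 10⁶ / 10180 = 98.232 → 98.2 mireds.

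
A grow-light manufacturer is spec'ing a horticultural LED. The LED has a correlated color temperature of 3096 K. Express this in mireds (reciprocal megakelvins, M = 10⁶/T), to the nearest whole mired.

323 mireds

M = 10⁶ / 3096 = 322.997 → 323 mireds.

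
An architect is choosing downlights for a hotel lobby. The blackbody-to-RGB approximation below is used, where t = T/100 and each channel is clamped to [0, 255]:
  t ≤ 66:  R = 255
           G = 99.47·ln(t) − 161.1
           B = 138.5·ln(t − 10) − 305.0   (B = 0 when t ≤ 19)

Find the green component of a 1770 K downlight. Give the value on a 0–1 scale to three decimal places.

0.489

t = 1770/100 = 17.7; the t ≤ 66 branch applies.
G = 99.47·ln 17.7 − 161.1 = 99.47·2.8736 − 161.1 = 124.733.
On a 0–1 scale: 124.733/255 = 0.4892 → 0.489.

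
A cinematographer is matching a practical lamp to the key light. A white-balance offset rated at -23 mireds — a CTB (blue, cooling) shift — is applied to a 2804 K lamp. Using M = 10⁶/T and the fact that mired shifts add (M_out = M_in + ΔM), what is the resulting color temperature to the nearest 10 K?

3000 K

M_in = 10⁶/2804 = 356.63 mireds.
M_out = 356.63 + (-23) = 333.63 mireds.
T_out = 10⁶/333.63 = 2997.3 K → 3000 K.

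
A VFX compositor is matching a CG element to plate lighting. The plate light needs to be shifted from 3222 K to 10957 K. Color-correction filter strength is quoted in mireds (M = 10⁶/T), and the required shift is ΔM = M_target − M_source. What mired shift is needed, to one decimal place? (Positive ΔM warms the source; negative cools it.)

M_source = 10⁶/3222 = 310.366; M_target = 10⁶/10957 = 91.266.
ΔM = 91.266 − 310.366 = -219.100 → -219.1 mireds, a cooling shift.

-219.1 mireds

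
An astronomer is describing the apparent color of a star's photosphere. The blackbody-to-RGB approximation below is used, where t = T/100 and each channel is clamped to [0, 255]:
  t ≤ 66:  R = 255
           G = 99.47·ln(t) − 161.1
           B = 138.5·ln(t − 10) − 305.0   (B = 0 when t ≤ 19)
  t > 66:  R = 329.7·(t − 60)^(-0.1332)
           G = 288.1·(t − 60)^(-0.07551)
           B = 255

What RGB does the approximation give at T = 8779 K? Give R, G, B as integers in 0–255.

t = 8779/100 = 87.79; the t > 66 branch applies.
R = 329.7·(87.79 − 60)^(-0.1332) = 329.7·27.79^(-0.1332) = 329.7·0.64221 = 211.735.
G = 288.1·(87.79 − 60)^(-0.07551) = 288.1·27.79^(-0.07551) = 288.1·0.77799 = 224.138.
B = 255 by definition for t > 66.
Rounded: (212, 224, 255).

R=212, G=224, B=255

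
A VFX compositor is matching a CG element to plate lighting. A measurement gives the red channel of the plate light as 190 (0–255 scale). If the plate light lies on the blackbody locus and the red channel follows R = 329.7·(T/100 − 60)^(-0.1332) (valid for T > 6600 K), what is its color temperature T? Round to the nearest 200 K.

12200 K

(t − 60)^(-0.1332) = 190/329.7 = 0.57628.
t − 60 = 0.57628^(1/-0.1332) = 0.57628^(-7.508) = 62.667, so t = 122.667.
T = 100·t = 12267 K → 12200 K to the nearest 200 K.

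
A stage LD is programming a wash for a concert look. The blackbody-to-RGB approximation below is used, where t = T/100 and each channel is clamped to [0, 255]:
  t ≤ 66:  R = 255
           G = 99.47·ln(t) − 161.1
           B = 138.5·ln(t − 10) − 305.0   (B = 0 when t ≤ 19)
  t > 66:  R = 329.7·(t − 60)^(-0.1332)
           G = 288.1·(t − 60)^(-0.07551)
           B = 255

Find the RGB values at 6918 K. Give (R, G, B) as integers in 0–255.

t = 6918/100 = 69.18; the t > 66 branch applies.
R = 329.7·(69.18 − 60)^(-0.1332) = 329.7·9.18^(-0.1332) = 329.7·0.74430 = 245.396.
G = 288.1·(69.18 − 60)^(-0.07551) = 288.1·9.18^(-0.07551) = 288.1·0.84585 = 243.691.
B = 255 by definition for t > 66.
Rounded: (245, 244, 255).

(245, 244, 255)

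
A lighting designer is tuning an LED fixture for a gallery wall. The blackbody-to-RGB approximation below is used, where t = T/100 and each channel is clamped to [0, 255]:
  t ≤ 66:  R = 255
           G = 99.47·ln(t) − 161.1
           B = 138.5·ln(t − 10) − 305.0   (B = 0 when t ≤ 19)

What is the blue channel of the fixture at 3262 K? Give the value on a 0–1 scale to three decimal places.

0.498

t = 3262/100 = 32.62; the t ≤ 66 branch applies.
B = 138.5·ln(32.62 − 10) − 305.0 = 138.5·ln 22.62 − 305.0 = 138.5·3.1188 − 305.0 = 126.959.
On a 0–1 scale: 126.959/255 = 0.4979 → 0.498.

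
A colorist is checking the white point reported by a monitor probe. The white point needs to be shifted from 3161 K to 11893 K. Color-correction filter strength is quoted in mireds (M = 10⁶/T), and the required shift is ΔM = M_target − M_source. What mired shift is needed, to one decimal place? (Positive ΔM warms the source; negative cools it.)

M_source = 10⁶/3161 = 316.356; M_target = 10⁶/11893 = 84.083.
ΔM = 84.083 − 316.356 = -232.273 → -232.3 mireds, a cooling shift.

-232.3 mireds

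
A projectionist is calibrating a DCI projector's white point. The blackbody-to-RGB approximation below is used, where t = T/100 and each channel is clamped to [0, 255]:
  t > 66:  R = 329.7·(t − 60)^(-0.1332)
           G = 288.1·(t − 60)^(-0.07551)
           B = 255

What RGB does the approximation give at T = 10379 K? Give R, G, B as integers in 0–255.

t = 10379/100 = 103.79; the t > 66 branch applies.
R = 329.7·(103.79 − 60)^(-0.1332) = 329.7·43.79^(-0.1332) = 329.7·0.60446 = 199.291.
G = 288.1·(103.79 − 60)^(-0.07551) = 288.1·43.79^(-0.07551) = 288.1·0.75173 = 216.572.
B = 255 by definition for t > 66.
Rounded: (199, 217, 255).

R=199, G=217, B=255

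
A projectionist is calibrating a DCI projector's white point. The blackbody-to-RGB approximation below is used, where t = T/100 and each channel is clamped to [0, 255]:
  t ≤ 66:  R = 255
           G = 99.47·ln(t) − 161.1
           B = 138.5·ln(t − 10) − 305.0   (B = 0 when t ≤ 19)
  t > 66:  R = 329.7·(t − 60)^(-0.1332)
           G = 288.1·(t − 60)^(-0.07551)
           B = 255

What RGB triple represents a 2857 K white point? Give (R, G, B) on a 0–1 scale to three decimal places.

(1.000, 0.676, 0.391)

t = 2857/100 = 28.57; the t ≤ 66 branch applies.
R = 255 by definition for t ≤ 66.
G = 99.47·ln 28.57 − 161.1 = 99.47·3.3524 − 161.1 = 172.359.
B = 138.5·ln(28.57 − 10) − 305.0 = 138.5·ln 18.57 − 305.0 = 138.5·2.9215 − 305.0 = 99.634.
Dividing each by 255: (1.0000, 0.6759, 0.3907) → (1.000, 0.676, 0.391).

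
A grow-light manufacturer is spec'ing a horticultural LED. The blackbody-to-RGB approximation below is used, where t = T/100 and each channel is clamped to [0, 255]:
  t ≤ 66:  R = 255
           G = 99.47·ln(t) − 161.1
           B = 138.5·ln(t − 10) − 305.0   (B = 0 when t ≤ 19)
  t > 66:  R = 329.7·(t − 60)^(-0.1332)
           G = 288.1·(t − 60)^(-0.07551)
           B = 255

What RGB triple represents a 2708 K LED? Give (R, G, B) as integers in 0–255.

(255, 167, 88)

t = 2708/100 = 27.08; the t ≤ 66 branch applies.
R = 255 by definition for t ≤ 66.
G = 99.47·ln 27.08 − 161.1 = 99.47·3.2988 − 161.1 = 167.031.
B = 138.5·ln(27.08 − 10) − 305.0 = 138.5·ln 17.08 − 305.0 = 138.5·2.8379 − 305.0 = 88.050.
Rounded: (255, 167, 88).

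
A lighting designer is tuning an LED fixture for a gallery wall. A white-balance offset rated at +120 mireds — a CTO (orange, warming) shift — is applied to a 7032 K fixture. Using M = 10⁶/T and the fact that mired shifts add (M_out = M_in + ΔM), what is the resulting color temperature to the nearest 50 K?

M_in = 10⁶/7032 = 142.21 mireds.
M_out = 142.21 + (+120) = 262.21 mireds.
T_out = 10⁶/262.21 = 3813.8 K → 3800 K.

3800 K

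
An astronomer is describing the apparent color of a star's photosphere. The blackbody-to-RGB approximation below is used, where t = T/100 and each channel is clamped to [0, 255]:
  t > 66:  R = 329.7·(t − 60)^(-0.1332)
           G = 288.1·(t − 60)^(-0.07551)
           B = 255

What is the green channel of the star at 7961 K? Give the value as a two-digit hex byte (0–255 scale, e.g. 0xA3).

t = 7961/100 = 79.61; the t > 66 branch applies.
G = 288.1·(79.61 − 60)^(-0.07551) = 288.1·19.61^(-0.07551) = 288.1·0.79874 = 230.117.
Rounded: 230; in hex, 0xE6.

0xE6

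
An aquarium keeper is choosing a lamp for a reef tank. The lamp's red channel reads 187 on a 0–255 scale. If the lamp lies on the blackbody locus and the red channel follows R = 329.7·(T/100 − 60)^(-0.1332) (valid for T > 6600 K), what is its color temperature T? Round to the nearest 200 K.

(t − 60)^(-0.1332) = 187/329.7 = 0.56718.
t − 60 = 0.56718^(1/-0.1332) = 0.56718^(-7.508) = 70.620, so t = 130.620.
T = 100·t = 13062 K → 13000 K to the nearest 200 K.

13000 K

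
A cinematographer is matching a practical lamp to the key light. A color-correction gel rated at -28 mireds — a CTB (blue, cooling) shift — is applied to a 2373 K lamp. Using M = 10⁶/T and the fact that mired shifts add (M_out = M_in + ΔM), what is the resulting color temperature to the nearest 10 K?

2540 K

M_in = 10⁶/2373 = 421.41 mireds.
M_out = 421.41 + (-28) = 393.41 mireds.
T_out = 10⁶/393.41 = 2541.9 K → 2540 K.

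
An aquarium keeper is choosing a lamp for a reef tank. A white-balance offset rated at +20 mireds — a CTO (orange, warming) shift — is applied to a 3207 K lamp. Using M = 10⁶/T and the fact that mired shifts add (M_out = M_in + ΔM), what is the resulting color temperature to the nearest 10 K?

3010 K

M_in = 10⁶/3207 = 311.82 mireds.
M_out = 311.82 + (+20) = 331.82 mireds.
T_out = 10⁶/331.82 = 3013.7 K → 3010 K.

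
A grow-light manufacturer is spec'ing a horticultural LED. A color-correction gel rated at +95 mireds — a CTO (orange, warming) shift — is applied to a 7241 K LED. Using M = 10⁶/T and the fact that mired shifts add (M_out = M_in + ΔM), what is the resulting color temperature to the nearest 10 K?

M_in = 10⁶/7241 = 138.10 mireds.
M_out = 138.10 + (+95) = 233.10 mireds.
T_out = 10⁶/233.10 = 4290.0 K → 4290 K.

4290 K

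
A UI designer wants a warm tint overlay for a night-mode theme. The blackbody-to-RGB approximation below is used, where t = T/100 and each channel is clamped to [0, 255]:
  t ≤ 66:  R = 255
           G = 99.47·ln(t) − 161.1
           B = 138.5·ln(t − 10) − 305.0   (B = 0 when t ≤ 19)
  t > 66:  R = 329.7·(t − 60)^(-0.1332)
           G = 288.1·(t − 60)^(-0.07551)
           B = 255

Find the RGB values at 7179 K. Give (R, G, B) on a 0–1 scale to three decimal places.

(0.931, 0.938, 1.000)

t = 7179/100 = 71.79; the t > 66 branch applies.
R = 329.7·(71.79 − 60)^(-0.1332) = 329.7·11.79^(-0.1332) = 329.7·0.71990 = 237.352.
G = 288.1·(71.79 − 60)^(-0.07551) = 288.1·11.79^(-0.07551) = 288.1·0.83002 = 239.130.
B = 255 by definition for t > 66.
Dividing each by 255: (0.9308, 0.9378, 1.0000) → (0.931, 0.938, 1.000).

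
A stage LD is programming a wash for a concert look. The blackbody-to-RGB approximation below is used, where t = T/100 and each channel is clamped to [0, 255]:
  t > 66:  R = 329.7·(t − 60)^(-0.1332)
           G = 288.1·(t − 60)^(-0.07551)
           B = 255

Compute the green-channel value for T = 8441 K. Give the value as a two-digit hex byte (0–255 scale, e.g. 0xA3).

t = 8441/100 = 84.41; the t > 66 branch applies.
G = 288.1·(84.41 − 60)^(-0.07551) = 288.1·24.41^(-0.07551) = 288.1·0.78564 = 226.343.
Rounded: 226; in hex, 0xE2.

0xE2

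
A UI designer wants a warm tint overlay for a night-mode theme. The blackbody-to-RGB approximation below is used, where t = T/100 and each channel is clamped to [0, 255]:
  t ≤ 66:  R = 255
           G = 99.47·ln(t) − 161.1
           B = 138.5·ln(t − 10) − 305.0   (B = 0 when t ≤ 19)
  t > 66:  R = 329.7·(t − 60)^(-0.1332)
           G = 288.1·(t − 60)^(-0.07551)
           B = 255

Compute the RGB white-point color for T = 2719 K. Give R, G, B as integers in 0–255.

R=255, G=167, B=89

t = 2719/100 = 27.19; the t ≤ 66 branch applies.
R = 255 by definition for t ≤ 66.
G = 99.47·ln 27.19 − 161.1 = 99.47·3.3028 − 161.1 = 167.434.
B = 138.5·ln(27.19 − 10) − 305.0 = 138.5·ln 17.19 − 305.0 = 138.5·2.8443 − 305.0 = 88.939.
Rounded: (255, 167, 89).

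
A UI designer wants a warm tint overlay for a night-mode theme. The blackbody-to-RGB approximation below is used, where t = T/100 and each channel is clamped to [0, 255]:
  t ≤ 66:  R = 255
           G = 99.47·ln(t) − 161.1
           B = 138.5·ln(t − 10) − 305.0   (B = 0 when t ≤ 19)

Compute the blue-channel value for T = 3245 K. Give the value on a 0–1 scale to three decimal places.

t = 3245/100 = 32.45; the t ≤ 66 branch applies.
B = 138.5·ln(32.45 − 10) − 305.0 = 138.5·ln 22.45 − 305.0 = 138.5·3.1113 − 305.0 = 125.914.
On a 0–1 scale: 125.914/255 = 0.4938 → 0.494.

0.494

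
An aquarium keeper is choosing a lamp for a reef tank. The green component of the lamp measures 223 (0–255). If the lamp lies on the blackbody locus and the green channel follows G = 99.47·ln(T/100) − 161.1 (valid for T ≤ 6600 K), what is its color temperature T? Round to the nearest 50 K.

ln t = (223 + 161.1) / 99.47 = 3.8615.
t = e^3.8615 = 47.535.
T = 100·t = 4753 K → 4750 K to the nearest 50 K.

4750 K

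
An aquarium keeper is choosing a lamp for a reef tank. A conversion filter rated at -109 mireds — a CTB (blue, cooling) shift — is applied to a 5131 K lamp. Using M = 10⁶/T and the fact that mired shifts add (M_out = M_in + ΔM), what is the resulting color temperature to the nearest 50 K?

11650 K

M_in = 10⁶/5131 = 194.89 mireds.
M_out = 194.89 + (-109) = 85.89 mireds.
T_out = 10⁶/85.89 = 11642.3 K → 11650 K.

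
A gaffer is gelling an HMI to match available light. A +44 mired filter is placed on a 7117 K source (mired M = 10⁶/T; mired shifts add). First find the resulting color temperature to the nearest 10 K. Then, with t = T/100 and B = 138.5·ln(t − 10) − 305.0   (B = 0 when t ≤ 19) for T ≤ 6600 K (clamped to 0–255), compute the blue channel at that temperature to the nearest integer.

M_in = 10⁶/7117 = 140.51; M_out = 140.51 + (+44) = 184.51.
T_out = 10⁶/184.51 = 5419.8 K → 5420 K; t = 54.2.
B = 138.5·ln(54.2 − 10) − 305.0 = 138.5·ln 44.2 − 305.0 = 138.5·3.7887 − 305.0 = 219.738.
Rounded: 220.

220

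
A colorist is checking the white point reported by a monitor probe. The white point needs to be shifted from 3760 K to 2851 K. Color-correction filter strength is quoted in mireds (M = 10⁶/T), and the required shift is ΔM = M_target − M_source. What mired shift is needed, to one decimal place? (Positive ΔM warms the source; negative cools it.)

M_source = 10⁶/3760 = 265.957; M_target = 10⁶/2851 = 350.754.
ΔM = 350.754 − 265.957 = 84.797 → +84.8 mireds, a warming shift.

+84.8 mireds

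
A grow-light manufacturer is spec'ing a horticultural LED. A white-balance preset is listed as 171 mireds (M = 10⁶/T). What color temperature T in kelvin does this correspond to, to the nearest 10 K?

T = 10⁶ / 171 = 5847.95 K → 5850 K.

5850 K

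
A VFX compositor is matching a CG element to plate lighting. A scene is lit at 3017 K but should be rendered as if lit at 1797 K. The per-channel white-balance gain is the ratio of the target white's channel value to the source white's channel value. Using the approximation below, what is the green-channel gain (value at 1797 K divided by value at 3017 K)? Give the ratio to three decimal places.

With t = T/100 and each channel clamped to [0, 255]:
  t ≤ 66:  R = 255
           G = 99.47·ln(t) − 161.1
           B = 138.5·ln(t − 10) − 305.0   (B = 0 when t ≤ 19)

At 3017 K (t = 30.17):
  G = 99.47·ln 30.17 − 161.1 = 99.47·3.4068 − 161.1 = 177.779.
At 1797 K (t = 17.97):
  G = 99.47·ln 17.97 − 161.1 = 99.47·2.8887 − 161.1 = 126.239.
Gain = 126.239 / 177.779 = 0.7101 → 0.710.

0.710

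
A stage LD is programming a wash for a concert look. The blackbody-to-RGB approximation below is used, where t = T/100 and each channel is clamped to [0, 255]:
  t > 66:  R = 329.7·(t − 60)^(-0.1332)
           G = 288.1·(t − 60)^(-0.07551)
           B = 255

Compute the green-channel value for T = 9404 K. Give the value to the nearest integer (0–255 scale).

221

t = 9404/100 = 94.04; the t > 66 branch applies.
G = 288.1·(94.04 − 60)^(-0.07551) = 288.1·34.04^(-0.07551) = 288.1·0.76616 = 220.731.
Rounded: 221.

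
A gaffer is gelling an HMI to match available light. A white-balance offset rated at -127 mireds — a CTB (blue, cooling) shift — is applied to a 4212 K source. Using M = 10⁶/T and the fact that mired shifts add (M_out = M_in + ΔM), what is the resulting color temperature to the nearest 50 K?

9050 K

M_in = 10⁶/4212 = 237.42 mireds.
M_out = 237.42 + (-127) = 110.42 mireds.
T_out = 10⁶/110.42 = 9056.6 K → 9050 K.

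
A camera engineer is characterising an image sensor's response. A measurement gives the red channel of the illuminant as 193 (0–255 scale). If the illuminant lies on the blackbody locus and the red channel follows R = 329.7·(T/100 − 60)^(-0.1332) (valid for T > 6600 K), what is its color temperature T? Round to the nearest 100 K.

(t − 60)^(-0.1332) = 193/329.7 = 0.58538.
t − 60 = 0.58538^(1/-0.1332) = 0.58538^(-7.508) = 55.713, so t = 115.713.
T = 100·t = 11571 K → 11600 K to the nearest 100 K.

11600 K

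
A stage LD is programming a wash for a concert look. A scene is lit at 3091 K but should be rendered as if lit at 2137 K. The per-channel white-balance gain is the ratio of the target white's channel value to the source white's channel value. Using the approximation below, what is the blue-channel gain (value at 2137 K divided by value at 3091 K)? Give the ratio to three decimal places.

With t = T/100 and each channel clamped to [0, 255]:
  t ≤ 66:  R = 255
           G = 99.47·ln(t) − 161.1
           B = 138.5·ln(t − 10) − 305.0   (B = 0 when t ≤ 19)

0.273

At 3091 K (t = 30.91):
  B = 138.5·ln(30.91 − 10) − 305.0 = 138.5·ln 20.91 − 305.0 = 138.5·3.0402 − 305.0 = 116.072.
At 2137 K (t = 21.37):
  B = 138.5·ln(21.37 − 10) − 305.0 = 138.5·ln 11.37 − 305.0 = 138.5·2.4310 − 305.0 = 31.690.
Gain = 31.690 / 116.072 = 0.2730 → 0.273.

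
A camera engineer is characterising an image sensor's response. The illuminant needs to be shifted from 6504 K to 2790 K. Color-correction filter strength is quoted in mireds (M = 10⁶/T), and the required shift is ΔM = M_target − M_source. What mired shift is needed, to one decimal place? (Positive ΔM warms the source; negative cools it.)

M_source = 10⁶/6504 = 153.752; M_target = 10⁶/2790 = 358.423.
ΔM = 358.423 − 153.752 = 204.671 → +204.7 mireds, a warming shift.

+204.7 mireds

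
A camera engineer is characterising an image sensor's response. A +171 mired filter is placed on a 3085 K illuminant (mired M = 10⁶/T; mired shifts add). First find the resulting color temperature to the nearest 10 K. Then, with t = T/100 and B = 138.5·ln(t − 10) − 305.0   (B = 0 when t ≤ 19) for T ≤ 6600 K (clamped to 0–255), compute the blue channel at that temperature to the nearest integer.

17

M_in = 10⁶/3085 = 324.15; M_out = 324.15 + (+171) = 495.15.
T_out = 10⁶/495.15 = 2019.6 K → 2020 K; t = 20.2.
B = 138.5·ln(20.2 − 10) − 305.0 = 138.5·ln 10.2 − 305.0 = 138.5·2.3224 − 305.0 = 16.651.
Rounded: 17.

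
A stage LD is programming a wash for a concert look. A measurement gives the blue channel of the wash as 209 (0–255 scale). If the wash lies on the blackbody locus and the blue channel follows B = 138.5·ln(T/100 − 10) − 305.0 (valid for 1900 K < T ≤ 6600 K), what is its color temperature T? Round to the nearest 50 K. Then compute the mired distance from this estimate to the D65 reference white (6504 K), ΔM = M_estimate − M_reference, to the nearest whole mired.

+42 mireds

ln(t − 10) = (209 + 305.0) / 138.5 = 3.7112.
t − 10 = e^3.7112 = 40.903, so t = 50.903.
T = 100·t = 5090 K → 5100 K to the nearest 50 K.
M_estimate = 10⁶/5100 = 196.08; M_reference = 10⁶/6504 = 153.75.
ΔM = 196.08 − 153.75 = 42.33 → +42 mireds.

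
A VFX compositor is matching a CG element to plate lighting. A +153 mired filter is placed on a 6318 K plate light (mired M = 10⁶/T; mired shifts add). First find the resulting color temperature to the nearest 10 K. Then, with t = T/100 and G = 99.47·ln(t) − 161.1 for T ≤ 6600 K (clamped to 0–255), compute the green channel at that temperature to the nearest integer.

M_in = 10⁶/6318 = 158.28; M_out = 158.28 + (+153) = 311.28.
T_out = 10⁶/311.28 = 3212.6 K → 3210 K; t = 32.1.
G = 99.47·ln 32.1 − 161.1 = 99.47·3.4689 − 161.1 = 183.947.
Rounded: 184.

184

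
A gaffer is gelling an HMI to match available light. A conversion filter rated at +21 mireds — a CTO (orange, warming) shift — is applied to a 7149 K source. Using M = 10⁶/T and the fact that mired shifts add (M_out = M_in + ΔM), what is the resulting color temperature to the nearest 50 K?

M_in = 10⁶/7149 = 139.88 mireds.
M_out = 139.88 + (+21) = 160.88 mireds.
T_out = 10⁶/160.88 = 6215.8 K → 6200 K.

6200 K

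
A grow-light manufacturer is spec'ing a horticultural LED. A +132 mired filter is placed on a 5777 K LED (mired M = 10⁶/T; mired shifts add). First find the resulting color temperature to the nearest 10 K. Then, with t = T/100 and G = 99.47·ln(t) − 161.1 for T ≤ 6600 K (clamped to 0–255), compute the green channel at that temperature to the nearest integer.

186

M_in = 10⁶/5777 = 173.10; M_out = 173.10 + (+132) = 305.10.
T_out = 10⁶/305.10 = 3277.6 K → 3280 K; t = 32.8.
G = 99.47·ln 32.8 − 161.1 = 99.47·3.4904 − 161.1 = 186.093.
Rounded: 186.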